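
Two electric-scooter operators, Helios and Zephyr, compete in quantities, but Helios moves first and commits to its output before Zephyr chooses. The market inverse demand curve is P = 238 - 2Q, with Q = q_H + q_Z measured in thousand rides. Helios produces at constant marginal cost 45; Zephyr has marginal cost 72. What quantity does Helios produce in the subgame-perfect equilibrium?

55

Solve by backward induction. Given q_H, the follower Zephyr maximises π_Z = (238 - 2q_H - 2q_Z)q_Z - 72q_Z.
Setting the follower's marginal profit to zero, 166 - 2q_H - 4q_Z = 0, i.e. q_Z = (166 - 2q_H)/4.
Helios substitutes q_Z(q_H) into its own profit: π_H = q_H(238 - 2q_H - (166 - 2q_H)/2) - 45q_H = (155 - q_H)q_H - 45q_H.
Leader FOC: 110 - 2q_H = 0, so q_H = 55.
Then q_Z = (166 - 2·55)/4 = 14.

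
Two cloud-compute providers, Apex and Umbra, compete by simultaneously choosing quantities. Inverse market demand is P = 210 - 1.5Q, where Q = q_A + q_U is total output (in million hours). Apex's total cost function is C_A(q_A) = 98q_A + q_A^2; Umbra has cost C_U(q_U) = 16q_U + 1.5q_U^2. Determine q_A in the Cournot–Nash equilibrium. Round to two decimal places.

Apex's profit: π_A = (210 - 1.5Q)q_A - (98q_A + q_A²). Setting ∂π_A/∂q_A = 0: 112 - 5q_A - (3/2)(q_U) = 0.
Umbra's profit: π_U = (210 - 1.5Q)q_U - (16q_U + (3/2)q_U²). Setting ∂π_U/∂q_U = 0: 194 - 6q_U - (3/2)(q_A) = 0.
So q_A = (112 - (3/2)q_U)/5 and q_U = (194 - (3/2)q_A)/6.
Substituting one into the other gives q_A = 508/37 and q_U = 28.9009.

13.73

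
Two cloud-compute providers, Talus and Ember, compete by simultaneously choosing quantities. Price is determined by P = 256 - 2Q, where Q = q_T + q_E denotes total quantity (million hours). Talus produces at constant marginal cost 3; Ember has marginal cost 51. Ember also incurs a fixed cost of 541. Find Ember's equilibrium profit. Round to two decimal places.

Talus's profit: π_T = (256 - 2Q)q_T - (3q_T). Setting ∂π_T/∂q_T = 0: 253 - 4q_T - 2(q_E) = 0.
Ember's profit: π_E = (256 - 2Q)q_E - (51q_E). Setting ∂π_E/∂q_E = 0: 205 - 4q_E - 2(q_T) = 0.
So q_T = (253 - 2q_E)/4 and q_E = (205 - 2q_T)/4.
Substituting one into the other gives q_T = 301/6 and q_E = 157/6.
Price P = 256 - 2·(229/3) = 310/3.
Ember's profit: (310/3 - 51)·(157/6) - 541 = 828.3889.

828.39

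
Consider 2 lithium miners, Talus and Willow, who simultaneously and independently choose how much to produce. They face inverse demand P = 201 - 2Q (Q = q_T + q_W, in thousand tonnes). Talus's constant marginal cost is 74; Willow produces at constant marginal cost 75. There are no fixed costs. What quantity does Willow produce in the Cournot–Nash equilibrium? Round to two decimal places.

20.83

Talus's profit: π_T = (201 - 2Q)q_T - (74q_T). Setting ∂π_T/∂q_T = 0: 127 - 4q_T - 2(q_W) = 0.
Willow's profit: π_W = (201 - 2Q)q_W - (75q_W). Setting ∂π_W/∂q_W = 0: 126 - 4q_W - 2(q_T) = 0.
Rearranging gives the reaction functions q_T = (127 - 2q_W)/4 and q_W = (126 - 2q_T)/4.
Substituting one into the other gives q_T = 64/3 and q_W = 125/6.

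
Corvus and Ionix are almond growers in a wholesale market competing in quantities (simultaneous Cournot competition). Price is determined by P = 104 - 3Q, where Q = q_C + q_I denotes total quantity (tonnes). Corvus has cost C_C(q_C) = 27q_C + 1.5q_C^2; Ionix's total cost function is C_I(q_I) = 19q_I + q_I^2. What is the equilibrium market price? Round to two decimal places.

61.38

Corvus's profit: π_C = (104 - 3Q)q_C - (27q_C + (3/2)q_C²). Setting ∂π_C/∂q_C = 0: 77 - 9q_C - 3(q_I) = 0.
Ionix's first-order condition: 85 - 8q_I - 3(q_C) = 0.
Rearranging gives the reaction functions q_C = (77 - 3q_I)/9 and q_I = (85 - 3q_C)/8.
Solving the pair: q_C = 361/63, q_I = 178/21.
Total output Q = 895/63, so price P = 104 - 3·(895/63) = 1289/21.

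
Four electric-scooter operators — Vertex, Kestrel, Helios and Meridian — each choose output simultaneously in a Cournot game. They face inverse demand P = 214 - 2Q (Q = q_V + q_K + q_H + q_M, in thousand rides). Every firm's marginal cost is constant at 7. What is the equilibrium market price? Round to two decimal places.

48.40

Each firm earns π_i = (214 - 2Q)q_i - 7q_i.
First-order condition (treating rivals' output as given): 207 - 4q_i - 2·Σ_{j≠i} q_j = 0.
By symmetry each firm produces the same amount; substituting Σ_{j≠i} q_j = 3q_i yields q_i = 207/10.
Total output Q = 414/5, so price P = 214 - 2·(414/5) = 242/5.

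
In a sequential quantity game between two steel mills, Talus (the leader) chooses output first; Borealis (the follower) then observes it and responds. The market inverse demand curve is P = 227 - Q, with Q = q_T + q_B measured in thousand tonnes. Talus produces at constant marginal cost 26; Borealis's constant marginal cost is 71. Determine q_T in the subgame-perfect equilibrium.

The follower Borealis best-responds to any q_T: π_B = (227 - Q)q_B - 71q_B.
∂π_B/∂q_B = 156 - q_T - 2q_B = 0 gives the reaction function q_B = (156 - q_T)/2.
Talus substitutes q_B(q_T) into its own profit: π_T = q_T(227 - q_T - (156 - q_T)/2) - 26q_T = (149 - (1/2)q_T)q_T - 26q_T.
The leader's first-order condition 123 - q_T = 0 yields q_T = 123.
Then q_B = (156 - 123)/2 = 33/2.

123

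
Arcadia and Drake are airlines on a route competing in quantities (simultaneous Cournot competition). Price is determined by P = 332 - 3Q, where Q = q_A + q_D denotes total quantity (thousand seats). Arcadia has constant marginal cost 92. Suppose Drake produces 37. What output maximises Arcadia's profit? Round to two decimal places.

21.50

With the rival's output fixed at 37, Arcadia's profit is π_A = (332 - 3·37 - 3q_A)q_A - (92q_A) = (221 - 3q_A)q_A - (92q_A).
∂π_A/∂q_A = 129 - 6q_A = 0, so q_A = 43/2.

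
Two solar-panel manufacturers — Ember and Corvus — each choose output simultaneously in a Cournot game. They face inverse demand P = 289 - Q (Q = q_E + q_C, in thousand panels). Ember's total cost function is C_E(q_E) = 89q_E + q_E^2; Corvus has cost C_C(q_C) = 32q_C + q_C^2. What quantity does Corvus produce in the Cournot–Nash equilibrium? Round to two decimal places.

55.20

Ember's profit: π_E = (289 - Q)q_E - (89q_E + q_E²). Setting ∂π_E/∂q_E = 0: 200 - 4q_E - (q_C) = 0.
Corvus's first-order condition: 257 - 4q_C - (q_E) = 0.
So q_E = (200 - q_C)/4 and q_C = (257 - q_E)/4.
Solving the pair: q_E = 181/5, q_C = 276/5.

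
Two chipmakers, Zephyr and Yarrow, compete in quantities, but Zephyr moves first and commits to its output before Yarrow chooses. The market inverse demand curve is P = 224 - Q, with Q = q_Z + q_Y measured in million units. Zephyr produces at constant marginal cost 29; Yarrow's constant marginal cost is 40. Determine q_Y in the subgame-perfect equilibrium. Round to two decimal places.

The follower Yarrow best-responds to any q_Z: π_Y = (224 - Q)q_Y - 40q_Y.
∂π_Y/∂q_Y = 184 - q_Z - 2q_Y = 0 gives the reaction function q_Y = (184 - q_Z)/2.
Zephyr substitutes q_Y(q_Z) into its own profit: π_Z = q_Z(224 - q_Z - (184 - q_Z)/2) - 29q_Z = (132 - (1/2)q_Z)q_Z - 29q_Z.
The leader's first-order condition 103 - q_Z = 0 yields q_Z = 103.
Then q_Y = (184 - 103)/2 = 81/2.

40.50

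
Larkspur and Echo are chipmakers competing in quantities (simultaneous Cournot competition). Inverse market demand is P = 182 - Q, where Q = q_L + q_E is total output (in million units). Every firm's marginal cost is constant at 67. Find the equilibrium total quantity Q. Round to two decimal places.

76.67

Each firm earns π_i = (182 - Q)q_i - 67q_i.
First-order condition (treating rivals' output as given): 115 - 2q_i - q_j = 0.
By symmetry each firm produces the same amount; substituting q_j = q_i yields q_i = 115/3.
Total output Q = 115/3 + 115/3 = 230/3.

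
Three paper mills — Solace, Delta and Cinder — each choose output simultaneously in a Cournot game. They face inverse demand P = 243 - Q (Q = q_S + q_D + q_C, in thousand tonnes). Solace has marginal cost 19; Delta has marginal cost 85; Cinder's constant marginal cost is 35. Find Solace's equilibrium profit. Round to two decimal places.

Solace's profit: π_S = (243 - Q)q_S - (19q_S). Setting ∂π_S/∂q_S = 0: 224 - 2q_S - (q_D + q_C) = 0.
Delta's first-order condition: 158 - 2q_D - (q_S + q_C) = 0.
Cinder's profit: π_C = (243 - Q)q_C - (35q_C). Setting ∂π_C/∂q_C = 0: 208 - 2q_C - (q_S + q_D) = 0.
Summing all 3 equations gives 590 − 4Q = 0, hence Q = 295/2.
Back-substituting: q_S = (224 − 295/2) = 153/2, q_D = (158 − 295/2) = 21/2, q_C = (208 − 295/2) = 121/2.
Price P = 243 - 295/2 = 191/2.
Solace's profit: (191/2 - 19)·(153/2) = 5852.2500.

5852.25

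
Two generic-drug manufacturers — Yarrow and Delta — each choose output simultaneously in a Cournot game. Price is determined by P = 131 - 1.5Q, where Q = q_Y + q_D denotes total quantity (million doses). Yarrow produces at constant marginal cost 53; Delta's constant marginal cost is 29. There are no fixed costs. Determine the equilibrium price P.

Yarrow's profit: π_Y = (131 - 1.5Q)q_Y - (53q_Y). Setting ∂π_Y/∂q_Y = 0: 78 - 3q_Y - (3/2)(q_D) = 0.
Delta's profit: π_D = (131 - 1.5Q)q_D - (29q_D). Setting ∂π_D/∂q_D = 0: 102 - 3q_D - (3/2)(q_Y) = 0.
So q_Y = (78 - (3/2)q_D)/3 and q_D = (102 - (3/2)q_Y)/3.
Substituting one into the other gives q_Y = 12 and q_D = 28.
Total output Q = 40, so price P = 131 - (3/2)·40 = 71.

71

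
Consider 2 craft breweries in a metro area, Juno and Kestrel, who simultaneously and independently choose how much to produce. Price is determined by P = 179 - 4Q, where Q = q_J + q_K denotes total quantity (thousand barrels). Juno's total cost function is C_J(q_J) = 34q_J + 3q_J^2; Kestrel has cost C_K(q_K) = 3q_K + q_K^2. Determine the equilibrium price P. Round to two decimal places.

Juno's profit: π_J = (179 - 4Q)q_J - (34q_J + 3q_J²). Setting ∂π_J/∂q_J = 0: 145 - 14q_J - 4(q_K) = 0.
Kestrel's profit: π_K = (179 - 4Q)q_K - (3q_K + q_K²). Setting ∂π_K/∂q_K = 0: 176 - 10q_K - 4(q_J) = 0.
Best responses: q_J = (145 - 4q_K)/14, q_K = (176 - 4q_J)/10.
Substituting one into the other gives q_J = 373/62 and q_K = 471/31.
Total output Q = 1315/62, so price P = 179 - 4·(1315/62) = 94.1613.

94.16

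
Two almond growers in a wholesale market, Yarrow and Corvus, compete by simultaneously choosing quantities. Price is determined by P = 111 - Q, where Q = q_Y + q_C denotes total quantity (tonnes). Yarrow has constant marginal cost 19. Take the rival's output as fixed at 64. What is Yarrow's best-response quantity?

With the rival's output fixed at 64, Yarrow's profit is π_Y = (111 - 64 - q_Y)q_Y - (19q_Y) = (47 - q_Y)q_Y - (19q_Y).
∂π_Y/∂q_Y = 28 - 2q_Y = 0, so q_Y = 14.

14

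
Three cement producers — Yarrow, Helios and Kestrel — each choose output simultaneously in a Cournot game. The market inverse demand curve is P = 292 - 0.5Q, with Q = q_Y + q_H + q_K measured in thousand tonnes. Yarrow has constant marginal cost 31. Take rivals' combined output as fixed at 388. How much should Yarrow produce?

67

With rivals' combined output fixed at 388, Yarrow's profit is π_Y = (292 - (1/2)·388 - (1/2)q_Y)q_Y - (31q_Y) = (98 - (1/2)q_Y)q_Y - (31q_Y).
∂π_Y/∂q_Y = 67 - q_Y = 0, so q_Y = 67.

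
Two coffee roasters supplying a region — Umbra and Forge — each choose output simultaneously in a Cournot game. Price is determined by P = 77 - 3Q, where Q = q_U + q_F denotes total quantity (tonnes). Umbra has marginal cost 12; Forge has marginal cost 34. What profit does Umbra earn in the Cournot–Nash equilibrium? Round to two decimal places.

Umbra's profit: π_U = (77 - 3Q)q_U - (12q_U). Setting ∂π_U/∂q_U = 0: 65 - 6q_U - 3(q_F) = 0.
Forge's profit: π_F = (77 - 3Q)q_F - (34q_F). Setting ∂π_F/∂q_F = 0: 43 - 6q_F - 3(q_U) = 0.
So q_U = (65 - 3q_F)/6 and q_F = (43 - 3q_U)/6.
Solving the pair: q_U = 29/3, q_F = 7/3.
Price P = 77 - 3·12 = 41.
Umbra's profit: (41 - 12)·(29/3) = 841/3.

280.33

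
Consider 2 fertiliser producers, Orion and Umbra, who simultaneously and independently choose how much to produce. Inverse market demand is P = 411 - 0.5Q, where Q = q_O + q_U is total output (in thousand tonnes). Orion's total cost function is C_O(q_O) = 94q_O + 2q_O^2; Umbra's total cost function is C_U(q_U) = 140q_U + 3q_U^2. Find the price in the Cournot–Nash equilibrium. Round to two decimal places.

Orion's profit: π_O = (411 - 0.5Q)q_O - (94q_O + 2q_O²). Setting ∂π_O/∂q_O = 0: 317 - 5q_O - (1/2)(q_U) = 0.
Umbra's profit: π_U = (411 - 0.5Q)q_U - (140q_U + 3q_U²). Setting ∂π_U/∂q_U = 0: 271 - 7q_U - (1/2)(q_O) = 0.
Rearranging gives the reaction functions q_O = (317 - (1/2)q_U)/5 and q_U = (271 - (1/2)q_O)/7.
Solving the pair: q_O = 59.9568, q_U = 34.4317.
Total output Q = 94.3885, so price P = 411 - (1/2)·94.3885 = 363.8058.

363.81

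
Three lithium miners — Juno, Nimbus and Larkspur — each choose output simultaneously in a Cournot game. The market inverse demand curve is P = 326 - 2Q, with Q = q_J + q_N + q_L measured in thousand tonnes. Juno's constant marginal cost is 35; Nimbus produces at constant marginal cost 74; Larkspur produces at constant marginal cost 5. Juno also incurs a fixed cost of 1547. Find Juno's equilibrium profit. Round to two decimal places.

Juno's profit: π_J = (326 - 2Q)q_J - (35q_J). Setting ∂π_J/∂q_J = 0: 291 - 4q_J - 2(q_N + q_L) = 0.
Nimbus's first-order condition: 252 - 4q_N - 2(q_J + q_L) = 0.
Larkspur's first-order condition: 321 - 4q_L - 2(q_J + q_N) = 0.
Adding the 3 conditions: 864 − 4Q − 4Q = 0, i.e. Q = 108.
Back-substituting: q_J = (291 − 216)/2 = 75/2, q_N = (252 − 216)/2 = 18, q_L = (321 − 216)/2 = 105/2.
Price P = 326 - 2·108 = 110.
Juno's profit: (110 - 35)·(75/2) - 1547 = 1265.5000.

1265.50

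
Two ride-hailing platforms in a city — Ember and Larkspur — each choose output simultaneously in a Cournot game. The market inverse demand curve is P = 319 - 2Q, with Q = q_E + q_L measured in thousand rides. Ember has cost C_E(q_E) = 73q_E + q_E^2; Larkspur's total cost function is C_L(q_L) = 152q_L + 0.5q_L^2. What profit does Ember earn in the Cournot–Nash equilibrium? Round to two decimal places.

Ember's profit: π_E = (319 - 2Q)q_E - (73q_E + q_E²). Setting ∂π_E/∂q_E = 0: 246 - 6q_E - 2(q_L) = 0.
Larkspur's profit: π_L = (319 - 2Q)q_L - (152q_L + (1/2)q_L²). Setting ∂π_L/∂q_L = 0: 167 - 5q_L - 2(q_E) = 0.
So q_E = (246 - 2q_L)/6 and q_L = (167 - 2q_E)/5.
Substituting one into the other gives q_E = 448/13 and q_L = 255/13.
Price P = 319 - 2·(703/13) = 210.8462.
Ember's profit: 210.8462·(448/13) - 73·(448/13) - (448/13)² = 3562.7929.

3562.79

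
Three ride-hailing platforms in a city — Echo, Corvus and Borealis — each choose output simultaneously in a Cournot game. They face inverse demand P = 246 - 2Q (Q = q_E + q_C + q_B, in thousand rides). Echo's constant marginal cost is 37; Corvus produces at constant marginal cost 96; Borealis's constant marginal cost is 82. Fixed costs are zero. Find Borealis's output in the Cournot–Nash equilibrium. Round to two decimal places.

Echo's profit: π_E = (246 - 2Q)q_E - (37q_E). Setting ∂π_E/∂q_E = 0: 209 - 4q_E - 2(q_C + q_B) = 0.
Corvus's first-order condition: 150 - 4q_C - 2(q_E + q_B) = 0.
Borealis's first-order condition: 164 - 4q_B - 2(q_E + q_C) = 0.
Adding the 3 conditions: 523 − 4Q − 4Q = 0, i.e. Q = 523/8.
Back-substituting: q_E = (209 − 523/4)/2 = 313/8, q_C = (150 − 523/4)/2 = 77/8, q_B = (164 − 523/4)/2 = 133/8.

16.63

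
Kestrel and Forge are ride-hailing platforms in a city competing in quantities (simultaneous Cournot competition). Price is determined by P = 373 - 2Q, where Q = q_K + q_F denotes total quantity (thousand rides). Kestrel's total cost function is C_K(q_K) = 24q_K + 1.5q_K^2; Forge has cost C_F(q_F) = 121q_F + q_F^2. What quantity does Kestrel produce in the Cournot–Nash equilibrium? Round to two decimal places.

Kestrel's profit: π_K = (373 - 2Q)q_K - (24q_K + (3/2)q_K²). Setting ∂π_K/∂q_K = 0: 349 - 7q_K - 2(q_F) = 0.
Forge's first-order condition: 252 - 6q_F - 2(q_K) = 0.
Rearranging gives the reaction functions q_K = (349 - 2q_F)/7 and q_F = (252 - 2q_K)/6.
Solving the pair: q_K = 795/19, q_F = 533/19.

41.84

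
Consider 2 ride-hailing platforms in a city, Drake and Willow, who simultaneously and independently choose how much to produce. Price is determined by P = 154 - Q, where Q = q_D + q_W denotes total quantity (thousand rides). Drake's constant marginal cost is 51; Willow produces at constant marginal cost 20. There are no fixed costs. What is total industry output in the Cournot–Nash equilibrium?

Drake's profit: π_D = (154 - Q)q_D - (51q_D). Setting ∂π_D/∂q_D = 0: 103 - 2q_D - (q_W) = 0.
Willow's first-order condition: 134 - 2q_W - (q_D) = 0.
So q_D = (103 - q_W)/2 and q_W = (134 - q_D)/2.
Solving the pair: q_D = 24, q_W = 55.
Total output Q = 24 + 55 = 79.

79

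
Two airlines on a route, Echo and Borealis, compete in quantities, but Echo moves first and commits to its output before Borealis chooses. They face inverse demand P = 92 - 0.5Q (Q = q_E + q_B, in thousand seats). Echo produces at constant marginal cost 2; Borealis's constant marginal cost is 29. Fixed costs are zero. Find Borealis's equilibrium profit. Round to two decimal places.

Solve by backward induction. Given q_E, the follower Borealis maximises π_B = (92 - (1/2)q_E - (1/2)q_B)q_B - 29q_B.
Follower FOC: 63 - (1/2)q_E - q_B = 0, so q_B(q_E) = (63 - (1/2)q_E).
The leader anticipates this reaction. Substituting into P = 92 - 0.5Q gives P = 121/2 - (1/4)q_E, so π_E = (121/2 - (1/4)q_E)q_E - 2q_E.
Maximising: ∂π_E/∂q_E = 117/2 - (1/2)q_E = 0, giving q_E = 117.
Then q_B = (63 - (1/2)·117) = 9/2.
Price P = 92 - (1/2)·(243/2) = 125/4.
Borealis's profit: (125/4 - 29)·(9/2) = 81/8.

10.13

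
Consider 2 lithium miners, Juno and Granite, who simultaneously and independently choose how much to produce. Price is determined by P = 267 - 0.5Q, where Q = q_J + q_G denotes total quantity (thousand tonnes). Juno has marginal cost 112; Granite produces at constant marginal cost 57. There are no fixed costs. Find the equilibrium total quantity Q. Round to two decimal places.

Juno's profit: π_J = (267 - 0.5Q)q_J - (112q_J). Setting ∂π_J/∂q_J = 0: 155 - q_J - (1/2)(q_G) = 0.
Granite's first-order condition: 210 - q_G - (1/2)(q_J) = 0.
Best responses: q_J = (155 - (1/2)q_G), q_G = (210 - (1/2)q_J).
Substituting one into the other gives q_J = 200/3 and q_G = 530/3.
Total output Q = 200/3 + 530/3 = 730/3.

243.33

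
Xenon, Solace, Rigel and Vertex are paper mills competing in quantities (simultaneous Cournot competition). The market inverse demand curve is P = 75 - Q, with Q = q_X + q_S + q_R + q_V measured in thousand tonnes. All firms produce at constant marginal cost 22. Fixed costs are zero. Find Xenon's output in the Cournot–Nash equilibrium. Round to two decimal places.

A representative firm's profit is π_i = q_i(75 - Q) - 22q_i.
First-order condition (treating rivals' output as given): 53 - 2q_i - Σ_{j≠i} q_j = 0.
With identical firms every q_j equals q_i, so Σ_{j≠i} q_j = 3q_i and 53 = 5q_i, giving q_i = 53/5.

10.60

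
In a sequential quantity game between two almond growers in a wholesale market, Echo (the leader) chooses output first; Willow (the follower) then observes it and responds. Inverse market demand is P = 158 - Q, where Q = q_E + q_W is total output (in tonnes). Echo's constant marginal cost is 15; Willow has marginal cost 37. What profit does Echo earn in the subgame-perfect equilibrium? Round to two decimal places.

3403.13

Solve by backward induction. Given q_E, the follower Willow maximises π_W = (158 - q_E - q_W)q_W - 37q_W.
Setting the follower's marginal profit to zero, 121 - q_E - 2q_W = 0, i.e. q_W = (121 - q_E)/2.
Echo substitutes q_W(q_E) into its own profit: π_E = q_E(158 - q_E - (121 - q_E)/2) - 15q_E = (195/2 - (1/2)q_E)q_E - 15q_E.
The leader's first-order condition 165/2 - q_E = 0 yields q_E = 165/2.
Then q_W = (121 - 165/2)/2 = 77/4.
Price P = 158 - 407/4 = 225/4.
Echo's profit: (225/4 - 15)·(165/2) = 3403.1250.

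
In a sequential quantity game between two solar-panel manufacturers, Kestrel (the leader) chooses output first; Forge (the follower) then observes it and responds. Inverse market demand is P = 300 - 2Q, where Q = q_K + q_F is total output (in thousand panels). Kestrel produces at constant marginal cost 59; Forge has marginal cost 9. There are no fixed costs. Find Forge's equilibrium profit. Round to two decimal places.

Solve by backward induction. Given q_K, the follower Forge maximises π_F = (300 - 2q_K - 2q_F)q_F - 9q_F.
Follower FOC: 291 - 2q_K - 4q_F = 0, so q_F(q_K) = (291 - 2q_K)/4.
The leader anticipates this reaction. Substituting into P = 300 - 2Q gives P = 309/2 - q_K, so π_K = (309/2 - q_K)q_K - 59q_K.
Maximising: ∂π_K/∂q_K = 191/2 - 2q_K = 0, giving q_K = 191/4.
Then q_F = (291 - 2·(191/4))/4 = 391/8.
Price P = 300 - 2·(773/8) = 427/4.
Forge's profit: (427/4 - 9)·(391/8) = 4777.5313.

4777.53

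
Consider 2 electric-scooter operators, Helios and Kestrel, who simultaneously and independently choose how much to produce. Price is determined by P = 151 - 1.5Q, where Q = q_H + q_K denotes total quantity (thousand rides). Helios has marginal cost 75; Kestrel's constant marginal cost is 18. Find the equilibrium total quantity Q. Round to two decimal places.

46.44

Helios's profit: π_H = (151 - 1.5Q)q_H - (75q_H). Setting ∂π_H/∂q_H = 0: 76 - 3q_H - (3/2)(q_K) = 0.
Kestrel's first-order condition: 133 - 3q_K - (3/2)(q_H) = 0.
So q_H = (76 - (3/2)q_K)/3 and q_K = (133 - (3/2)q_H)/3.
Solving the pair: q_H = 38/9, q_K = 380/9.
Total output Q = 38/9 + 380/9 = 418/9.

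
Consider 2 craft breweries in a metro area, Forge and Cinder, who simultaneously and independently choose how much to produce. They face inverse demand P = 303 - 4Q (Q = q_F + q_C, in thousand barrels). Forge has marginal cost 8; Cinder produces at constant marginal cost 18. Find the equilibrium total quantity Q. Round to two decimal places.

48.33

Forge's profit: π_F = (303 - 4Q)q_F - (8q_F). Setting ∂π_F/∂q_F = 0: 295 - 8q_F - 4(q_C) = 0.
Cinder's first-order condition: 285 - 8q_C - 4(q_F) = 0.
Best responses: q_F = (295 - 4q_C)/8, q_C = (285 - 4q_F)/8.
Substituting one into the other gives q_F = 305/12 and q_C = 275/12.
Total output Q = 305/12 + 275/12 = 145/3.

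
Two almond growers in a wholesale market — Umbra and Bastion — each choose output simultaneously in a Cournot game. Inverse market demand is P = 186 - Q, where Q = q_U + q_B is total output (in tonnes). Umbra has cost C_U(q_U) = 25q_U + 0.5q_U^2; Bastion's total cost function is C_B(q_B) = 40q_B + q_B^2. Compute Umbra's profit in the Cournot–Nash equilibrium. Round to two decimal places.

3074.43

Umbra's profit: π_U = (186 - Q)q_U - (25q_U + (1/2)q_U²). Setting ∂π_U/∂q_U = 0: 161 - 3q_U - (q_B) = 0.
Bastion's first-order condition: 146 - 4q_B - (q_U) = 0.
So q_U = (161 - q_B)/3 and q_B = (146 - q_U)/4.
Substituting one into the other gives q_U = 498/11 and q_B = 277/11.
Price P = 186 - 775/11 = 1271/11.
Umbra's profit: (1271/11)·(498/11) - 25·(498/11) - (1/2)(498/11)² = 3074.4298.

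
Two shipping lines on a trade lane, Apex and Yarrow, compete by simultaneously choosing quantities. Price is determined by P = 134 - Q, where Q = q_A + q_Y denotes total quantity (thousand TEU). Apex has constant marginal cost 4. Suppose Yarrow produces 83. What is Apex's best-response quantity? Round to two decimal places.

With the rival's output fixed at 83, Apex's profit is π_A = (134 - 83 - q_A)q_A - (4q_A) = (51 - q_A)q_A - (4q_A).
∂π_A/∂q_A = 47 - 2q_A = 0, so q_A = 47/2.

23.50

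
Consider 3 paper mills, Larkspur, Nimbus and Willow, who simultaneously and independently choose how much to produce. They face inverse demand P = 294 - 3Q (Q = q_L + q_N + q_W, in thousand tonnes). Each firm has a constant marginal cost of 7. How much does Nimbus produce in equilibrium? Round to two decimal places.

A representative firm's profit is π_i = q_i(294 - 3Q) - 7q_i.
First-order condition (treating rivals' output as given): 287 - 6q_i - 3·Σ_{j≠i} q_j = 0.
With identical firms every q_j equals q_i, so Σ_{j≠i} q_j = 2q_i and 287 = 12q_i, giving q_i = 287/12.

23.92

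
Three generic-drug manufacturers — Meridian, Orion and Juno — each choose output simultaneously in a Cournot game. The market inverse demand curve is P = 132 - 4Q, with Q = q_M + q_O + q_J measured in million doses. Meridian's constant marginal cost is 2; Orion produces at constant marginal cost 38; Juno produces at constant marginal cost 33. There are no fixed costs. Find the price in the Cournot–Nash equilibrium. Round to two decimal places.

Meridian's profit: π_M = (132 - 4Q)q_M - (2q_M). Setting ∂π_M/∂q_M = 0: 130 - 8q_M - 4(q_O + q_J) = 0.
Orion's profit: π_O = (132 - 4Q)q_O - (38q_O). Setting ∂π_O/∂q_O = 0: 94 - 8q_O - 4(q_M + q_J) = 0.
Juno's first-order condition: 99 - 8q_J - 4(q_M + q_O) = 0.
Adding the 3 first-order conditions: 323 − 16Q = 0, so Q = 323/16.
Back-substituting: q_M = (130 − 323/4)/4 = 197/16, q_O = (94 − 323/4)/4 = 53/16, q_J = (99 − 323/4)/4 = 73/16.
Total output Q = 323/16, so price P = 132 - 4·(323/16) = 205/4.

51.25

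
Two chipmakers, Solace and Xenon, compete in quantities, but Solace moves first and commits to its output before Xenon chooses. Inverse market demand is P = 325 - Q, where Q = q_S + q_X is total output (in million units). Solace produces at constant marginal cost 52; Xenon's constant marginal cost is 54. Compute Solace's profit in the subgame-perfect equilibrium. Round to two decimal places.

9453.13

The follower Xenon best-responds to any q_S: π_X = (325 - Q)q_X - 54q_X.
Follower FOC: 271 - q_S - 2q_X = 0, so q_X(q_S) = (271 - q_S)/2.
The leader anticipates this reaction. Substituting into P = 325 - Q gives P = 379/2 - (1/2)q_S, so π_S = (379/2 - (1/2)q_S)q_S - 52q_S.
Leader FOC: 275/2 - q_S = 0, so q_S = 275/2.
Then q_X = (271 - 275/2)/2 = 267/4.
Price P = 325 - 817/4 = 483/4.
Solace's profit: (483/4 - 52)·(275/2) = 9453.1250.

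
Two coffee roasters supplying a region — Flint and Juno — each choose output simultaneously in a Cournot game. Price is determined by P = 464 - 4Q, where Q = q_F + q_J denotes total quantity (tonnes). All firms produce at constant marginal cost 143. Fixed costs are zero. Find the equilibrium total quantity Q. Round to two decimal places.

53.50

A representative firm's profit is π_i = q_i(464 - 4Q) - 143q_i.
Setting ∂π_i/∂q_i = 0 with rivals' quantities fixed: 321 - 8q_i - 4q_j = 0.
With identical firms every q_j equals q_i, so q_j = q_i and 321 = 12q_i, giving q_i = 107/4.
Total output Q = 107/4 + 107/4 = 107/2.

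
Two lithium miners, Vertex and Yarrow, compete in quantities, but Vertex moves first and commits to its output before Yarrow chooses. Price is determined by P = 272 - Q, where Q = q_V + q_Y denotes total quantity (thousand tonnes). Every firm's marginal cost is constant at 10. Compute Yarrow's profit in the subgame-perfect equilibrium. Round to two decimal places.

The follower Yarrow best-responds to any q_V: π_Y = (272 - Q)q_Y - 10q_Y.
Setting the follower's marginal profit to zero, 262 - q_V - 2q_Y = 0, i.e. q_Y = (262 - q_V)/2.
Vertex substitutes q_Y(q_V) into its own profit: π_V = q_V(272 - q_V - (262 - q_V)/2) - 10q_V = (141 - (1/2)q_V)q_V - 10q_V.
The leader's first-order condition 131 - q_V = 0 yields q_V = 131.
Then q_Y = (262 - 131)/2 = 131/2.
Price P = 272 - 393/2 = 151/2.
Yarrow's profit: (151/2 - 10)·(131/2) = 4290.2500.

4290.25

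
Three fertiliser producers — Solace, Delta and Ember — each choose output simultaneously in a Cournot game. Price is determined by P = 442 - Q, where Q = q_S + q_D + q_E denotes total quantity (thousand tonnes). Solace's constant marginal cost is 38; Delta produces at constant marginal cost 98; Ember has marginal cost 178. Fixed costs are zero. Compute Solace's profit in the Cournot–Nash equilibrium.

Solace's profit: π_S = (442 - Q)q_S - (38q_S). Setting ∂π_S/∂q_S = 0: 404 - 2q_S - (q_D + q_E) = 0.
Delta's first-order condition: 344 - 2q_D - (q_S + q_E) = 0.
Ember's profit: π_E = (442 - Q)q_E - (178q_E). Setting ∂π_E/∂q_E = 0: 264 - 2q_E - (q_S + q_D) = 0.
Summing all 3 equations gives 1012 − 4Q = 0, hence Q = 253.
Back-substituting: q_S = (404 − 253) = 151, q_D = (344 − 253) = 91, q_E = (264 − 253) = 11.
Price P = 442 - 253 = 189.
Solace's profit: (189 - 38)·151 = 22801.

22801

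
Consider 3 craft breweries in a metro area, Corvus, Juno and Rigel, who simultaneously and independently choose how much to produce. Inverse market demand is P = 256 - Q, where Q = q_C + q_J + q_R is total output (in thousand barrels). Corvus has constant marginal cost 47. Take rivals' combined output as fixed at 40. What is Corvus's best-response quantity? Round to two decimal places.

84.50

With rivals' combined output fixed at 40, Corvus's profit is π_C = (256 - 40 - q_C)q_C - (47q_C) = (216 - q_C)q_C - (47q_C).
∂π_C/∂q_C = 169 - 2q_C = 0, so q_C = 169/2.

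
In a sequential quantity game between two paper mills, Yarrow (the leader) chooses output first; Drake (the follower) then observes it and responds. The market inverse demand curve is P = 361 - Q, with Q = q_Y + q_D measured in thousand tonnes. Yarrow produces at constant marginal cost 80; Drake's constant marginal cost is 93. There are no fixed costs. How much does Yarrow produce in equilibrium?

147

The follower Drake best-responds to any q_Y: π_D = (361 - Q)q_D - 93q_D.
Follower FOC: 268 - q_Y - 2q_D = 0, so q_D(q_Y) = (268 - q_Y)/2.
Yarrow substitutes q_D(q_Y) into its own profit: π_Y = q_Y(361 - q_Y - (268 - q_Y)/2) - 80q_Y = (227 - (1/2)q_Y)q_Y - 80q_Y.
Maximising: ∂π_Y/∂q_Y = 147 - q_Y = 0, giving q_Y = 147.
Then q_D = (268 - 147)/2 = 121/2.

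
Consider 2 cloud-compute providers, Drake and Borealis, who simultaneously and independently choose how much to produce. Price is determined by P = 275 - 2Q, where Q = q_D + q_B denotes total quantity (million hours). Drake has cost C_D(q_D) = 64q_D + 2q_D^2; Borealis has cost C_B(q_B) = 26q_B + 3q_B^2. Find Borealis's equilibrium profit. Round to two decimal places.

Drake's profit: π_D = (275 - 2Q)q_D - (64q_D + 2q_D²). Setting ∂π_D/∂q_D = 0: 211 - 8q_D - 2(q_B) = 0.
Borealis's first-order condition: 249 - 10q_B - 2(q_D) = 0.
Best responses: q_D = (211 - 2q_B)/8, q_B = (249 - 2q_D)/10.
Substituting one into the other gives q_D = 403/19 and q_B = 785/38.
Price P = 275 - 2·(1591/38) = 191.2632.
Borealis's profit: 191.2632·(785/38) - 26·(785/38) - 3(785/38)² = 2133.7431.

2133.74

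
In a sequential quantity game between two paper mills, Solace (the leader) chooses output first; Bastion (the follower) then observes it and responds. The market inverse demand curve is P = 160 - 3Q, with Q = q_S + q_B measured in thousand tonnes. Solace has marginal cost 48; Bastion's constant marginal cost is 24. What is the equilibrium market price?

Solve by backward induction. Given q_S, the follower Bastion maximises π_B = (160 - 3q_S - 3q_B)q_B - 24q_B.
∂π_B/∂q_B = 136 - 3q_S - 6q_B = 0 gives the reaction function q_B = (136 - 3q_S)/6.
The leader anticipates this reaction. Substituting into P = 160 - 3Q gives P = 92 - (3/2)q_S, so π_S = (92 - (3/2)q_S)q_S - 48q_S.
Leader FOC: 44 - 3q_S = 0, so q_S = 44/3.
Then q_B = (136 - 3·(44/3))/6 = 46/3.
Total output Q = 30, so price P = 160 - 3·30 = 70.

70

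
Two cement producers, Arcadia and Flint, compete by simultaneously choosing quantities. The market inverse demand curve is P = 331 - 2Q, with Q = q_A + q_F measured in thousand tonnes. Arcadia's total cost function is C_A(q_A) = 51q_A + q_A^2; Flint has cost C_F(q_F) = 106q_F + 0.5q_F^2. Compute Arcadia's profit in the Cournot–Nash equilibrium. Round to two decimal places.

Arcadia's profit: π_A = (331 - 2Q)q_A - (51q_A + q_A²). Setting ∂π_A/∂q_A = 0: 280 - 6q_A - 2(q_F) = 0.
Flint's profit: π_F = (331 - 2Q)q_F - (106q_F + (1/2)q_F²). Setting ∂π_F/∂q_F = 0: 225 - 5q_F - 2(q_A) = 0.
Best responses: q_A = (280 - 2q_F)/6, q_F = (225 - 2q_A)/5.
Substituting one into the other gives q_A = 475/13 and q_F = 395/13.
Price P = 331 - 2·(870/13) = 197.1538.
Arcadia's profit: 197.1538·(475/13) - 51·(475/13) - (475/13)² = 4005.1775.

4005.18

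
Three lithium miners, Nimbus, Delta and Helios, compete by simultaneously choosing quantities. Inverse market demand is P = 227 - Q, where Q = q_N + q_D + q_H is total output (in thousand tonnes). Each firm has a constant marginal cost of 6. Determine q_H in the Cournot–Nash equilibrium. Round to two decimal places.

55.25

Each firm earns π_i = (227 - Q)q_i - 6q_i.
First-order condition (treating rivals' output as given): 221 - 2q_i - Σ_{j≠i} q_j = 0.
By symmetry each firm produces the same amount; substituting Σ_{j≠i} q_j = 2q_i yields q_i = 221/4.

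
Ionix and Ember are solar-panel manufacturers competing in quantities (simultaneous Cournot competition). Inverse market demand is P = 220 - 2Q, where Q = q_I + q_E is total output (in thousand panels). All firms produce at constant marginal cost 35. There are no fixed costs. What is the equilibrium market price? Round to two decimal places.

A representative firm's profit is π_i = q_i(220 - 2Q) - 35q_i.
Setting ∂π_i/∂q_i = 0 with rivals' quantities fixed: 185 - 4q_i - 2q_j = 0.
With identical firms every q_j equals q_i, so q_j = q_i and 185 = 6q_i, giving q_i = 185/6.
Total output Q = 185/3, so price P = 220 - 2·(185/3) = 290/3.

96.67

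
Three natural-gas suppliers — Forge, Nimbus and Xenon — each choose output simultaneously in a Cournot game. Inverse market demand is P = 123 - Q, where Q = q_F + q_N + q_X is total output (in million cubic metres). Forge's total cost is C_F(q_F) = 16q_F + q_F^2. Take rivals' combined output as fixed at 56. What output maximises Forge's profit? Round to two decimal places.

12.75

With rivals' combined output fixed at 56, Forge's profit is π_F = (123 - 56 - q_F)q_F - (16q_F + q_F²) = (67 - q_F)q_F - (16q_F + q_F²).
∂π_F/∂q_F = 51 - 4q_F = 0, so q_F = 51/4.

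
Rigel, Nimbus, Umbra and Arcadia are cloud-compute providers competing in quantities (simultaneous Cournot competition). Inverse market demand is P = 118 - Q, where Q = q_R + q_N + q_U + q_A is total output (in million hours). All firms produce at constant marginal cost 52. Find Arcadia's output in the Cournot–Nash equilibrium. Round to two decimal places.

Each firm earns π_i = (118 - Q)q_i - 52q_i.
Setting ∂π_i/∂q_i = 0 with rivals' quantities fixed: 66 - 2q_i - Σ_{j≠i} q_j = 0.
With identical firms every q_j equals q_i, so Σ_{j≠i} q_j = 3q_i and 66 = 5q_i, giving q_i = 66/5.

13.20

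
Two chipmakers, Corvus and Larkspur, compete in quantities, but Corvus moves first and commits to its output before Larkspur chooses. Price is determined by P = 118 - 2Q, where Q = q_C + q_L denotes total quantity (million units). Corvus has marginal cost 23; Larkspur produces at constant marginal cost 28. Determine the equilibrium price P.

48

The follower Larkspur best-responds to any q_C: π_L = (118 - 2Q)q_L - 28q_L.
Setting the follower's marginal profit to zero, 90 - 2q_C - 4q_L = 0, i.e. q_L = (90 - 2q_C)/4.
Corvus substitutes q_L(q_C) into its own profit: π_C = q_C(118 - 2q_C - (90 - 2q_C)/2) - 23q_C = (73 - q_C)q_C - 23q_C.
The leader's first-order condition 50 - 2q_C = 0 yields q_C = 25.
Then q_L = (90 - 2·25)/4 = 10.
Total output Q = 35, so price P = 118 - 2·35 = 48.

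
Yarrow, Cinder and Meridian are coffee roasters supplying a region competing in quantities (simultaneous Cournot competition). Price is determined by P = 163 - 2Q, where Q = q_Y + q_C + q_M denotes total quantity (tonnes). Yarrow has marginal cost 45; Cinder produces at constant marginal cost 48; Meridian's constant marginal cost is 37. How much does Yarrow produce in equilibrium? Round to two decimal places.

14.13

Yarrow's profit: π_Y = (163 - 2Q)q_Y - (45q_Y). Setting ∂π_Y/∂q_Y = 0: 118 - 4q_Y - 2(q_C + q_M) = 0.
Cinder's profit: π_C = (163 - 2Q)q_C - (48q_C). Setting ∂π_C/∂q_C = 0: 115 - 4q_C - 2(q_Y + q_M) = 0.
Meridian's first-order condition: 126 - 4q_M - 2(q_Y + q_C) = 0.
Adding the 3 first-order conditions: 359 − 8Q = 0, so Q = 359/8.
Back-substituting: q_Y = (118 − 359/4)/2 = 113/8, q_C = (115 − 359/4)/2 = 101/8, q_M = (126 − 359/4)/2 = 145/8.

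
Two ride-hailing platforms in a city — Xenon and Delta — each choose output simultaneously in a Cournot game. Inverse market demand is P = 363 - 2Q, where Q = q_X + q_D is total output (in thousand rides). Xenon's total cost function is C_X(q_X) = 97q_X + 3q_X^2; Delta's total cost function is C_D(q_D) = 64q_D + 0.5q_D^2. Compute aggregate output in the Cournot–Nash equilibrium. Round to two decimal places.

69.35

Xenon's profit: π_X = (363 - 2Q)q_X - (97q_X + 3q_X²). Setting ∂π_X/∂q_X = 0: 266 - 10q_X - 2(q_D) = 0.
Delta's profit: π_D = (363 - 2Q)q_D - (64q_D + (1/2)q_D²). Setting ∂π_D/∂q_D = 0: 299 - 5q_D - 2(q_X) = 0.
Best responses: q_X = (266 - 2q_D)/10, q_D = (299 - 2q_X)/5.
Substituting one into the other gives q_X = 366/23 and q_D = 1229/23.
Total output Q = 366/23 + 1229/23 = 1595/23.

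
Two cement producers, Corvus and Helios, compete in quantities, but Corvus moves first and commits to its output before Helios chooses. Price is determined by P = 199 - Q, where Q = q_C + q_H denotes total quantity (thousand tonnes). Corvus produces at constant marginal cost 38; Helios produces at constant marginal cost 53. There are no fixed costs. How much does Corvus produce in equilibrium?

The follower Helios best-responds to any q_C: π_H = (199 - Q)q_H - 53q_H.
∂π_H/∂q_H = 146 - q_C - 2q_H = 0 gives the reaction function q_H = (146 - q_C)/2.
The leader anticipates this reaction. Substituting into P = 199 - Q gives P = 126 - (1/2)q_C, so π_C = (126 - (1/2)q_C)q_C - 38q_C.
The leader's first-order condition 88 - q_C = 0 yields q_C = 88.
Then q_H = (146 - 88)/2 = 29.

88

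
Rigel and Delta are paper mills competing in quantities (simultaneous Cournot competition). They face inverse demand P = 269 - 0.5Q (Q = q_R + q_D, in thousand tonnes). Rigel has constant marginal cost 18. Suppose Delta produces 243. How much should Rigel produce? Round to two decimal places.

With the rival's output fixed at 243, Rigel's profit is π_R = (269 - (1/2)·243 - (1/2)q_R)q_R - (18q_R) = (295/2 - (1/2)q_R)q_R - (18q_R).
∂π_R/∂q_R = 259/2 - q_R = 0, so q_R = 259/2.

129.50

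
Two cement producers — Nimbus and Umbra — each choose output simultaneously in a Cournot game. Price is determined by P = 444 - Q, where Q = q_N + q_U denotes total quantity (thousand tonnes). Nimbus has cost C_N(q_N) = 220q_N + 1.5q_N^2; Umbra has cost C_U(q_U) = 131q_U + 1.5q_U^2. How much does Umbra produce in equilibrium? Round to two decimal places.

Nimbus's profit: π_N = (444 - Q)q_N - (220q_N + (3/2)q_N²). Setting ∂π_N/∂q_N = 0: 224 - 5q_N - (q_U) = 0.
Umbra's profit: π_U = (444 - Q)q_U - (131q_U + (3/2)q_U²). Setting ∂π_U/∂q_U = 0: 313 - 5q_U - (q_N) = 0.
Rearranging gives the reaction functions q_N = (224 - q_U)/5 and q_U = (313 - q_N)/5.
Substituting one into the other gives q_N = 269/8 and q_U = 447/8.

55.88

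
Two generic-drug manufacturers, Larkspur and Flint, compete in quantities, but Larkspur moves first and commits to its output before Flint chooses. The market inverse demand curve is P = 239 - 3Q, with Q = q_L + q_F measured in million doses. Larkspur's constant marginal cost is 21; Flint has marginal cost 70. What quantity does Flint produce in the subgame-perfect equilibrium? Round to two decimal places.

5.92

Solve by backward induction. Given q_L, the follower Flint maximises π_F = (239 - 3q_L - 3q_F)q_F - 70q_F.
Follower FOC: 169 - 3q_L - 6q_F = 0, so q_F(q_L) = (169 - 3q_L)/6.
The leader anticipates this reaction. Substituting into P = 239 - 3Q gives P = 309/2 - (3/2)q_L, so π_L = (309/2 - (3/2)q_L)q_L - 21q_L.
Leader FOC: 267/2 - 3q_L = 0, so q_L = 89/2.
Then q_F = (169 - 3·(89/2))/6 = 71/12.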